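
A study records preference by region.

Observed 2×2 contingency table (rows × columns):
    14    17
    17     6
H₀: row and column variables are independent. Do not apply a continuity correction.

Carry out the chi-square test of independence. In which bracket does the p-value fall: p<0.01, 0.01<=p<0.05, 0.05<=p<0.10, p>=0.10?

p-value bracket: 0.01<=p<0.05

Row totals [31, 23], col totals [31, 23], n=54
χ² = (14−17.80)²/17.80 + (17−13.20)²/13.20 + (17−13.20)²/13.20 + (6−9.80)²/9.80 = 4.4640
df = 1
p-value (upper-tail) = 0.03462
→ bracket: 0.01<=p<0.05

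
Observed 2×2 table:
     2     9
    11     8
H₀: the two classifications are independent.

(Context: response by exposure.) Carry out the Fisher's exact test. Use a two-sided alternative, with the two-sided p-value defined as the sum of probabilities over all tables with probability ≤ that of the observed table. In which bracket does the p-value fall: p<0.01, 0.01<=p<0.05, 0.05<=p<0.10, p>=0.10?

p-value bracket: 0.05<=p<0.10

Margins: r₁=11, r₂=19, c₁=13, c₂=17, n=30
p_obs = C(11,2)·C(19,11)/C(30,13); sum pmf over tables with pmf ≤ p_obs
p-value (two-sided) = 0.05746
→ bracket: 0.05<=p<0.10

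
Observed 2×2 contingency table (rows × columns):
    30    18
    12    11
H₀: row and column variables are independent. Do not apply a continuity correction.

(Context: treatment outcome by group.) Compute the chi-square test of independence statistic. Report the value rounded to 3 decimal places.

Row totals [48, 23], col totals [42, 29], n=71
χ² = (30−28.39)²/28.39 + (18−19.61)²/19.61 + (12−13.61)²/13.61 + (11−9.39)²/9.39 = 0.6862
df = 1

test statistic = 0.686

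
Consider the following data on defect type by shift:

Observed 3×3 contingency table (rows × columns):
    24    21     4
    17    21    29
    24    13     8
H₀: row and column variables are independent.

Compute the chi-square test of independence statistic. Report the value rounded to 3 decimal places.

Row totals [49, 67, 45], col totals [65, 55, 41], n=161
χ² = (24−19.78)²/19.78 + (21−16.74)²/16.74 + (4−12.48)²/12.48 + (17−27.05)²/27.05 + (21−22.89)²/22.89 + (29−17.06)²/17.06 + (24−18.17)²/18.17 + (13−15.37)²/15.37 + (8−11.46)²/11.46 = 23.2693
df = 4

test statistic = 23.269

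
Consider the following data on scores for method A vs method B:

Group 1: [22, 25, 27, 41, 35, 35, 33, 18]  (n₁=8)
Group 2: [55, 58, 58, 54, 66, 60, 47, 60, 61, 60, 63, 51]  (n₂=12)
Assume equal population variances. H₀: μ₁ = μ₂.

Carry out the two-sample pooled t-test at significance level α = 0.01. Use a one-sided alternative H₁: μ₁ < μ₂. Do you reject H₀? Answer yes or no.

reject H₀: yes

x̄₁=29.500, s₁=7.746, n₁=8
x̄₂=57.750, s₂=5.259, n₂=12
s_p² = [7·7.746² + 11·5.259²]/18 = 40.2361
SE = √(s_p²·(1/8+1/12)) = 2.8953
t = (29.500−57.750)/2.8953 = -9.7573
df = 18
p-value (one-sided, H₁ less) = 0.00000
At α=0.01: p < α → reject H₀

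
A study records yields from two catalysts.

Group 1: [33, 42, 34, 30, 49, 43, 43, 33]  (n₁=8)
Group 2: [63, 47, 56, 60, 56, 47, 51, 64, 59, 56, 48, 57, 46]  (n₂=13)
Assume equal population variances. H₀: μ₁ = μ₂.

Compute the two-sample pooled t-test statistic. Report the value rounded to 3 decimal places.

test statistic = -5.637

x̄₁=38.375, s₁=6.718, n₁=8
x̄₂=54.615, s₂=6.225, n₂=13
s_p² = [7·6.718² + 12·6.225²]/19 = 41.1027
SE = √(s_p²·(1/8+1/13)) = 2.8809
t = (38.375−54.615)/2.8809 = -5.6373
df = 19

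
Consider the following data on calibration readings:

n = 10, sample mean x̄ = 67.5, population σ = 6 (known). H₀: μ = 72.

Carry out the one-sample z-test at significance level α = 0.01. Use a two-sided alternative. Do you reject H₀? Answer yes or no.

SE = σ/√n = 6/√10 = 1.8974
z = (x̄−μ₀)/SE = (67.5−72)/1.8974 = -2.3717
p-value (two-sided) = 0.01771
At α=0.01: p ≥ α → fail to reject H₀

reject H₀: no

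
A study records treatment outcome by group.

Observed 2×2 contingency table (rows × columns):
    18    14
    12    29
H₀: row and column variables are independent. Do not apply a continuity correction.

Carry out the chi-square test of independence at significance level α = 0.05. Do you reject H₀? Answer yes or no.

reject H₀: yes

Row totals [32, 41], col totals [30, 43], n=73
χ² = (18−13.15)²/13.15 + (14−18.85)²/18.85 + (12−16.85)²/16.85 + (29−24.15)²/24.15 = 5.4051
df = 1
p-value (upper-tail) = 0.02008
At α=0.05: p < α → reject H₀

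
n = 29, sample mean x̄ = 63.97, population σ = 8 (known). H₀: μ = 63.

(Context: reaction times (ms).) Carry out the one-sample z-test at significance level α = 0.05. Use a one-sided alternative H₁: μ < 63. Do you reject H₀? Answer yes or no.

reject H₀: no

SE = σ/√n = 8/√29 = 1.4856
z = (x̄−μ₀)/SE = (63.97−63)/1.4856 = 0.6530
p-value (one-sided, H₁ less) = 0.74311
At α=0.05: p ≥ α → fail to reject H₀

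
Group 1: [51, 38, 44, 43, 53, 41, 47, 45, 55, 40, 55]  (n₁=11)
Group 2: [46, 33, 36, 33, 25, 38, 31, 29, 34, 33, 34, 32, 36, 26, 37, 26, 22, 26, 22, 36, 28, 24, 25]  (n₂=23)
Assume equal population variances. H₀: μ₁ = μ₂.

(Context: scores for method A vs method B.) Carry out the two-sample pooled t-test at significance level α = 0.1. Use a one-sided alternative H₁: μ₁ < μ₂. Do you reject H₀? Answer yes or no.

x̄₁=46.545, s₁=6.105, n₁=11
x̄₂=30.957, s₂=5.981, n₂=23
s_p² = [10·6.105² + 22·5.981²]/32 = 36.2401
SE = √(s_p²·(1/11+1/23)) = 2.2069
t = (46.545−30.957)/2.2069 = 7.0639
df = 32
p-value (one-sided, H₁ less) = 1.00000
At α=0.1: p ≥ α → fail to reject H₀

reject H₀: no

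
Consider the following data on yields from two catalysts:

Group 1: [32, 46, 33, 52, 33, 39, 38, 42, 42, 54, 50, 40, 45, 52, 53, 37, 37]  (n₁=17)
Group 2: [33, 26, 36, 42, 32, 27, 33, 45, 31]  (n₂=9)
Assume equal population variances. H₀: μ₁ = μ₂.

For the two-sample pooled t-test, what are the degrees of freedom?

degrees of freedom = 24

df = n₁ + n₂ − 2 = 17 + 9 − 2 = 24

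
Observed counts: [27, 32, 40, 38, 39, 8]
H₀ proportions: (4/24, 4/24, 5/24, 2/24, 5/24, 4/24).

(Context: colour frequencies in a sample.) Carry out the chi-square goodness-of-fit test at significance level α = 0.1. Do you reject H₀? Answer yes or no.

n = 184; E_i = n·p_i = [30.67, 30.67, 38.33, 15.33, 38.33, 30.67]
χ² = (27−30.67)²/30.67 + (32−30.67)²/30.67 + (40−38.33)²/38.33 + (38−15.33)²/15.33 + (39−38.33)²/38.33 + (8−30.67)²/30.67 = 50.8413
df = 5
p-value (upper-tail) = 0.00000
At α=0.1: p < α → reject H₀

reject H₀: yes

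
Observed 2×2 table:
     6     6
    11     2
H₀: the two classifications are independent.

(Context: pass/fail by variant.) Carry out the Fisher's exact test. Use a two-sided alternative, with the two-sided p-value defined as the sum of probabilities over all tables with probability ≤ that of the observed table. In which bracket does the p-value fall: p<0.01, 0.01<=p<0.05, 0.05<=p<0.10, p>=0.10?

p-value bracket: 0.05<=p<0.10

Margins: r₁=12, r₂=13, c₁=17, c₂=8, n=25
p_obs = C(12,6)·C(13,11)/C(25,17); sum pmf over tables with pmf ≤ p_obs
p-value (two-sided) = 0.09684
→ bracket: 0.05<=p<0.10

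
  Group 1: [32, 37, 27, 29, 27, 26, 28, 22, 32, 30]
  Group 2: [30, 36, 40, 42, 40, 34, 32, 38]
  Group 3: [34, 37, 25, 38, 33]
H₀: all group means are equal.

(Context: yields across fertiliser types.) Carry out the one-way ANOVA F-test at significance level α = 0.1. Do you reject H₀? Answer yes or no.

reject H₀: yes

Group means [29.00, 36.50, 33.40], grand mean 32.565
SSB = Σnᵢ(x̄ᵢ−x̄)² = 254.452; SSW = ΣΣ(x−x̄ᵢ)² = 381.200
MSB = 254.452/2 = 127.2261; MSW = 381.200/20 = 19.0600
F = MSB/MSW = 6.6750
df = (2, 20)
p-value (upper-tail) = 0.00602
At α=0.1: p < α → reject H₀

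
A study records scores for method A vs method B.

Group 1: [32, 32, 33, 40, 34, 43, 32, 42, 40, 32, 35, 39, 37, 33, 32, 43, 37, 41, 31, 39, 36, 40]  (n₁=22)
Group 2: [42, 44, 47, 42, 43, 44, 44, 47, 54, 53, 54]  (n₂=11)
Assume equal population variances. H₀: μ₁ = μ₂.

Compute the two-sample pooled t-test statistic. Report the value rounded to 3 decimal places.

test statistic = -6.427

x̄₁=36.500, s₁=4.080, n₁=22
x̄₂=46.727, s₂=4.756, n₂=11
s_p² = [21·4.080² + 10·4.756²]/31 = 18.5704
SE = √(s_p²·(1/22+1/11)) = 1.5913
t = (36.500−46.727)/1.5913 = -6.4269
df = 31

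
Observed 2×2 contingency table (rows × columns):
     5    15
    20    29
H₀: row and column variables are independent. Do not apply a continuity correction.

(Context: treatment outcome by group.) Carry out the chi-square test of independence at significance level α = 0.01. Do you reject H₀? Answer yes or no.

reject H₀: no

Row totals [20, 49], col totals [25, 44], n=69
χ² = (5−7.25)²/7.25 + (15−12.75)²/12.75 + (20−17.75)²/17.75 + (29−31.25)²/31.25 = 1.5378
df = 1
p-value (upper-tail) = 0.21495
At α=0.01: p ≥ α → fail to reject H₀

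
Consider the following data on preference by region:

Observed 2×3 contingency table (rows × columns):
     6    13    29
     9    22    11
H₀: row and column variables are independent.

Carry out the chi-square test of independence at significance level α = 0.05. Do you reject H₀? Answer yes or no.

reject H₀: yes

Row totals [48, 42], col totals [15, 35, 40], n=90
χ² = (6−8.00)²/8.00 + (13−18.67)²/18.67 + (29−21.33)²/21.33 + (9−7.00)²/7.00 + (22−16.33)²/16.33 + (11−18.67)²/18.67 = 10.6617
df = 2
p-value (upper-tail) = 0.00484
At α=0.05: p < α → reject H₀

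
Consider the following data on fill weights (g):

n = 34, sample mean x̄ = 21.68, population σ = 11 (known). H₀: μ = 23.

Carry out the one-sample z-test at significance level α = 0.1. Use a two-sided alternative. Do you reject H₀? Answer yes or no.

reject H₀: no

SE = σ/√n = 11/√34 = 1.8865
z = (x̄−μ₀)/SE = (21.68−23)/1.8865 = -0.6997
p-value (two-sided) = 0.48411
At α=0.1: p ≥ α → fail to reject H₀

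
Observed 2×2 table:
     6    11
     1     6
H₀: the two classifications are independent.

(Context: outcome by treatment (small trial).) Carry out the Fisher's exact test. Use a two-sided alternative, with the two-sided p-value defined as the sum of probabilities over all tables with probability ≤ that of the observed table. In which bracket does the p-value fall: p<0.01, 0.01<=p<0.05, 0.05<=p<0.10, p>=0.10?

p-value bracket: p>=0.10

Margins: r₁=17, r₂=7, c₁=7, c₂=17, n=24
p_obs = C(17,6)·C(7,1)/C(24,7); sum pmf over tables with pmf ≤ p_obs
p-value (two-sided) = 0.62454
→ bracket: p>=0.10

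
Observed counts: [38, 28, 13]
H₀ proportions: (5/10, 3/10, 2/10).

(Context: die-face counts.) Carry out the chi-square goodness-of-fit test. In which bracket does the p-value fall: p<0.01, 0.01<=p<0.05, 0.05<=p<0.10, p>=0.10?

p-value bracket: p>=0.10

n = 79; E_i = n·p_i = [39.50, 23.70, 15.80]
χ² = (38−39.50)²/39.50 + (28−23.70)²/23.70 + (13−15.80)²/15.80 = 1.3333
df = 2
p-value (upper-tail) = 0.51342
→ bracket: p>=0.10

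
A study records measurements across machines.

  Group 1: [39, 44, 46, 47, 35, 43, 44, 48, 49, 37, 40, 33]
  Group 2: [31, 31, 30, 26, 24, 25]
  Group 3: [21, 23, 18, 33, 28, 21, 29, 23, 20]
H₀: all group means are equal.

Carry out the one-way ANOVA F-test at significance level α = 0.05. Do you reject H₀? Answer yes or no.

Group means [42.08, 27.83, 24.00], grand mean 32.889
SSB = Σnᵢ(x̄ᵢ−x̄)² = 1878.917; SSW = ΣΣ(x−x̄ᵢ)² = 547.750
MSB = 1878.917/2 = 939.4583; MSW = 547.750/24 = 22.8229
F = MSB/MSW = 41.1629
df = (2, 24)
p-value (upper-tail) = 0.00000
At α=0.05: p < α → reject H₀

reject H₀: yes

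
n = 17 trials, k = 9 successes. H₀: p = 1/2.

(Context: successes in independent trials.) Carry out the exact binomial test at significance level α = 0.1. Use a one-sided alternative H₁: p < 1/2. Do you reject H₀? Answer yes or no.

Exact binomial: n=17, k=9, p₀=1/2=0.5000
P(X≤9) from Σ C(n,i)·p₀^i·(1−p₀)^(n−i)
p-value (one-sided, H₁ less) = 0.68547
At α=0.1: p ≥ α → fail to reject H₀

reject H₀: no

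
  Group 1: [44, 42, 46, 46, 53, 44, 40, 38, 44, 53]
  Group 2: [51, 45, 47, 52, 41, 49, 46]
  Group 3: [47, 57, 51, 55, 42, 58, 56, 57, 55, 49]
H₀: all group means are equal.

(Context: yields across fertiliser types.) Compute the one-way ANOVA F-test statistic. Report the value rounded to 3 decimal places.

Group means [45.00, 47.29, 52.70], grand mean 48.444
SSB = Σnᵢ(x̄ᵢ−x̄)² = 309.138; SSW = ΣΣ(x−x̄ᵢ)² = 551.529
MSB = 309.138/2 = 154.5690; MSW = 551.529/24 = 22.9804
F = MSB/MSW = 6.7261
df = (2, 24)

test statistic = 6.726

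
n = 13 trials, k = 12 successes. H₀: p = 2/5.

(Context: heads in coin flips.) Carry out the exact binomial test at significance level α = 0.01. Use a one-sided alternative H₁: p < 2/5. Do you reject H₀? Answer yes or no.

reject H₀: no

Exact binomial: n=13, k=12, p₀=2/5=0.4000
P(X≤12) from Σ C(n,i)·p₀^i·(1−p₀)^(n−i)
p-value (one-sided, H₁ less) = 0.99999
At α=0.01: p ≥ α → fail to reject H₀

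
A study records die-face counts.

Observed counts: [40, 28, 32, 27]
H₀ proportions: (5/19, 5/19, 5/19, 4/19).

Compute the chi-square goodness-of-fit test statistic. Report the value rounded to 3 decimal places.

test statistic = 2.237

n = 127; E_i = n·p_i = [33.42, 33.42, 33.42, 26.74]
χ² = (40−33.42)²/33.42 + (28−33.42)²/33.42 + (32−33.42)²/33.42 + (27−26.74)²/26.74 = 2.2374
df = 3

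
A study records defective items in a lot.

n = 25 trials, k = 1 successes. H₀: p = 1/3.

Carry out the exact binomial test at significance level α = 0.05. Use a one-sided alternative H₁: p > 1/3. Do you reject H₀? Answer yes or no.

reject H₀: no

Exact binomial: n=25, k=1, p₀=1/3=0.3333
P(X≥1) from Σ C(n,i)·p₀^i·(1−p₀)^(n−i)
p-value (one-sided, H₁ greater) = 0.99996
At α=0.05: p ≥ α → fail to reject H₀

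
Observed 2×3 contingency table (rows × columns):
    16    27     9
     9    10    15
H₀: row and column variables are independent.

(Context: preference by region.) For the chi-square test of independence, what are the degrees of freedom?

degrees of freedom = 2

df = (r−1)(c−1) = (2−1)·(3−1) = 2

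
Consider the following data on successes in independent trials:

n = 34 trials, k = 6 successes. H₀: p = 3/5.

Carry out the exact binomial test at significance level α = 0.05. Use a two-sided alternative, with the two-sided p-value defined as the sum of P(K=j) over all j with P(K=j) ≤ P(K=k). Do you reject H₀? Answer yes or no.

Exact binomial: n=34, k=6, p₀=3/5=0.6000
P(X=j) = C(n,j)·p₀^j·(1−p₀)^(n−j); p = Σ P(X=j) over j with P(X=j) ≤ P(X=6)
p-value (two-sided) = 0.00000
At α=0.05: p < α → reject H₀

reject H₀: yes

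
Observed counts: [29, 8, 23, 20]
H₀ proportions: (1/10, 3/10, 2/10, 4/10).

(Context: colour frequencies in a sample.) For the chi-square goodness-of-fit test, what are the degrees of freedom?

df = k − 1 = 4 − 1 = 3

degrees of freedom = 3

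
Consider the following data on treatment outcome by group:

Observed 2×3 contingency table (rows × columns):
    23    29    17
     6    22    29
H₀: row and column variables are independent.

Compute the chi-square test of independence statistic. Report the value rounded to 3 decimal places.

test statistic = 13.032

Row totals [69, 57], col totals [29, 51, 46], n=126
χ² = (23−15.88)²/15.88 + (29−27.93)²/27.93 + (17−25.19)²/25.19 + (6−13.12)²/13.12 + (22−23.07)²/23.07 + (29−20.81)²/20.81 = 13.0321
df = 2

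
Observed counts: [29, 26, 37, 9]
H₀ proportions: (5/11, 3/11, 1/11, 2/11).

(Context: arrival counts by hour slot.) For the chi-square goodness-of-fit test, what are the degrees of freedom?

degrees of freedom = 3

df = k − 1 = 4 − 1 = 3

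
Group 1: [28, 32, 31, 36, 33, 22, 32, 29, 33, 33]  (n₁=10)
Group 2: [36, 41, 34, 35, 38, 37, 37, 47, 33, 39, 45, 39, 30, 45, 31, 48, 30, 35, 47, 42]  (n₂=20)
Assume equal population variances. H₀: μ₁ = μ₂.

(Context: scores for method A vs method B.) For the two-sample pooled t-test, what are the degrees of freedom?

df = n₁ + n₂ − 2 = 10 + 20 − 2 = 28

degrees of freedom = 28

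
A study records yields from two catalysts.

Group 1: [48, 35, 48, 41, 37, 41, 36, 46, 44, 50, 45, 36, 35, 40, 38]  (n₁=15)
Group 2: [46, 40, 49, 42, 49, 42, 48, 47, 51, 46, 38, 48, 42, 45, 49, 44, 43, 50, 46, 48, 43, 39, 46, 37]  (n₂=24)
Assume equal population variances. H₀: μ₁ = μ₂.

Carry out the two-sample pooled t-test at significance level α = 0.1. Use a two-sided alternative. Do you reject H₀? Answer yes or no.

x̄₁=41.333, s₁=5.178, n₁=15
x̄₂=44.917, s₂=3.922, n₂=24
s_p² = [14·5.178² + 23·3.922²]/37 = 19.7072
SE = √(s_p²·(1/15+1/24)) = 1.4611
t = (41.333−44.917)/1.4611 = -2.4524
df = 37
p-value (two-sided) = 0.01903
At α=0.1: p < α → reject H₀

reject H₀: yes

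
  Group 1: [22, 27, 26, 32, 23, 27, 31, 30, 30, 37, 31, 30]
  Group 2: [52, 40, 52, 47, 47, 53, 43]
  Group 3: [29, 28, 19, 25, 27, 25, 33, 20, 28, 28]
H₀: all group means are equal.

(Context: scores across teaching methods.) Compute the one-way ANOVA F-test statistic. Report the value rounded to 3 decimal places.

Group means [28.83, 47.71, 26.20], grand mean 32.483
SSB = Σnᵢ(x̄ᵢ−x̄)² = 2178.546; SSW = ΣΣ(x−x̄ᵢ)² = 490.695
MSB = 2178.546/2 = 1089.2731; MSW = 490.695/26 = 18.8729
F = MSB/MSW = 57.7163
df = (2, 26)

test statistic = 57.716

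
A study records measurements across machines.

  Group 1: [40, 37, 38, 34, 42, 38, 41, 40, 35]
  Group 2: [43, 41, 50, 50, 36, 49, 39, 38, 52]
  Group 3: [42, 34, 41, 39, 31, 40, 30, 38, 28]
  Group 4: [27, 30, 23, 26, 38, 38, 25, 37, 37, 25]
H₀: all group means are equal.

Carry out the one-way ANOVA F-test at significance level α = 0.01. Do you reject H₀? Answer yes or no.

reject H₀: yes

Group means [38.33, 44.22, 35.89, 30.60], grand mean 37.081
SSB = Σnᵢ(x̄ᵢ−x̄)² = 905.912; SSW = ΣΣ(x−x̄ᵢ)² = 918.844
MSB = 905.912/3 = 301.9708; MSW = 918.844/33 = 27.8438
F = MSB/MSW = 10.8452
df = (3, 33)
p-value (upper-tail) = 0.00004
At α=0.01: p < α → reject H₀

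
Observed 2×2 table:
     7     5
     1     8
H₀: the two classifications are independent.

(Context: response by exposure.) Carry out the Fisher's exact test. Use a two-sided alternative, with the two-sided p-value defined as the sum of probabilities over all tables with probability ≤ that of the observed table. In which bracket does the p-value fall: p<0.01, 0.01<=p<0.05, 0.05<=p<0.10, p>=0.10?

p-value bracket: 0.05<=p<0.10

Margins: r₁=12, r₂=9, c₁=8, c₂=13, n=21
p_obs = C(12,7)·C(9,1)/C(21,8); sum pmf over tables with pmf ≤ p_obs
p-value (two-sided) = 0.06687
→ bracket: 0.05<=p<0.10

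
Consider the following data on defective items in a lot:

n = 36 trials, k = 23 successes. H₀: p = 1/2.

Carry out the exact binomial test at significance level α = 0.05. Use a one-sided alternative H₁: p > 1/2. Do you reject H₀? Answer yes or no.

Exact binomial: n=36, k=23, p₀=1/2=0.5000
P(X≥23) from Σ C(n,i)·p₀^i·(1−p₀)^(n−i)
p-value (one-sided, H₁ greater) = 0.06625
At α=0.05: p ≥ α → fail to reject H₀

reject H₀: no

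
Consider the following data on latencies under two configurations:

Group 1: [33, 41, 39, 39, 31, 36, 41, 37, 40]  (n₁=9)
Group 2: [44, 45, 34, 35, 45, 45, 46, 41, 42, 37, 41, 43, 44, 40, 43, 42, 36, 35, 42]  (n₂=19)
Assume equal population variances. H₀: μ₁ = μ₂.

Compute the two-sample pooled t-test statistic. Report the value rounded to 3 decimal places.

x̄₁=37.444, s₁=3.539, n₁=9
x̄₂=41.053, s₂=3.837, n₂=19
s_p² = [8·3.539² + 18·3.837²]/26 = 14.0450
SE = √(s_p²·(1/9+1/19)) = 1.5165
t = (37.444−41.053)/1.5165 = -2.3793
df = 26

test statistic = -2.379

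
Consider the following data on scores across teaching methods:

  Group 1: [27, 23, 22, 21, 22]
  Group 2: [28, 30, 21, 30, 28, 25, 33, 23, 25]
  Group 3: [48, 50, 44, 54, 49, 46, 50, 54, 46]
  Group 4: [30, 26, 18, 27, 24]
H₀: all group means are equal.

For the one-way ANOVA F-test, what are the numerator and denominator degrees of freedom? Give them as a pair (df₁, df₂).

degrees of freedom = [3, 24]

k = 4 groups, N = 28 total
df = (k−1, N−k) = (4−1, 28−4) = (3, 24)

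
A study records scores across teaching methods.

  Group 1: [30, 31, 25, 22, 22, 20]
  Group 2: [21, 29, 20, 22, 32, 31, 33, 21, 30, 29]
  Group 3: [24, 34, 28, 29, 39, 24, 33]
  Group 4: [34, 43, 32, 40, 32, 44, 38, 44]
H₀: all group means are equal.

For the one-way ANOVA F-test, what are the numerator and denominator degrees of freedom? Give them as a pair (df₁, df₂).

k = 4 groups, N = 31 total
df = (k−1, N−k) = (4−1, 31−4) = (3, 27)

degrees of freedom = [3, 27]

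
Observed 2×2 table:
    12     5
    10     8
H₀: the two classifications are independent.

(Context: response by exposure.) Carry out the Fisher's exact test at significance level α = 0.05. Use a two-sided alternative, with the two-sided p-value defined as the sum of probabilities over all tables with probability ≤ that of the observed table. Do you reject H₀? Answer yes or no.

Margins: r₁=17, r₂=18, c₁=22, c₂=13, n=35
p_obs = C(17,12)·C(18,10)/C(35,22); sum pmf over tables with pmf ≤ p_obs
p-value (two-sided) = 0.48868
At α=0.05: p ≥ α → fail to reject H₀

reject H₀: no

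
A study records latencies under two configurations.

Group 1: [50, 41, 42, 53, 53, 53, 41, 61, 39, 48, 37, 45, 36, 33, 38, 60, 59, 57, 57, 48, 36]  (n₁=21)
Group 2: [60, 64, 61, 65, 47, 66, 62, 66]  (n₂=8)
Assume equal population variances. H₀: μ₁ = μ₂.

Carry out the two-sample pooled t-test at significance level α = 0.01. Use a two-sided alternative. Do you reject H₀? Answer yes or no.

x̄₁=47.000, s₁=8.978, n₁=21
x̄₂=61.375, s₂=6.232, n₂=8
s_p² = [20·8.978² + 7·6.232²]/27 = 69.7731
SE = √(s_p²·(1/21+1/8)) = 3.4705
t = (47.000−61.375)/3.4705 = -4.1421
df = 27
p-value (two-sided) = 0.00030
At α=0.01: p < α → reject H₀

reject H₀: yes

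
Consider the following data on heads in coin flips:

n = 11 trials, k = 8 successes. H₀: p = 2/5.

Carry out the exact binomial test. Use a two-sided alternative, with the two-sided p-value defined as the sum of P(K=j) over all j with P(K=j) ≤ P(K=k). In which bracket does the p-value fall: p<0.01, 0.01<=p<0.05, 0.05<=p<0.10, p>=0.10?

p-value bracket: 0.01<=p<0.05

Exact binomial: n=11, k=8, p₀=2/5=0.4000
P(X=j) = C(n,j)·p₀^j·(1−p₀)^(n−j); p = Σ P(X=j) over j with P(X=j) ≤ P(X=8)
p-value (two-sided) = 0.03291
→ bracket: 0.01<=p<0.05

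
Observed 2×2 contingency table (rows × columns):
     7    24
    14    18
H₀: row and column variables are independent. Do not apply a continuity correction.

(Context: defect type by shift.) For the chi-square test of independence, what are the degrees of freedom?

df = (r−1)(c−1) = (2−1)·(2−1) = 1

degrees of freedom = 1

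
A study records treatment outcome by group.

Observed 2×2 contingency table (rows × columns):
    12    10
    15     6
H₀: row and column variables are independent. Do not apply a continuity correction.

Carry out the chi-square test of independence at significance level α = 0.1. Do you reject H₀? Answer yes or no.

Row totals [22, 21], col totals [27, 16], n=43
χ² = (12−13.81)²/13.81 + (10−8.19)²/8.19 + (15−13.19)²/13.19 + (6−7.81)²/7.81 = 1.3108
df = 1
p-value (upper-tail) = 0.25225
At α=0.1: p ≥ α → fail to reject H₀

reject H₀: no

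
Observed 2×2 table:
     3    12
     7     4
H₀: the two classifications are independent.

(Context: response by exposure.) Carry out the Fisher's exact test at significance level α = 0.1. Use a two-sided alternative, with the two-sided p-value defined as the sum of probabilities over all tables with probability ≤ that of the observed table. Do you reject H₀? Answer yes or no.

reject H₀: yes

Margins: r₁=15, r₂=11, c₁=10, c₂=16, n=26
p_obs = C(15,3)·C(11,7)/C(26,10); sum pmf over tables with pmf ≤ p_obs
p-value (two-sided) = 0.04262
At α=0.1: p < α → reject H₀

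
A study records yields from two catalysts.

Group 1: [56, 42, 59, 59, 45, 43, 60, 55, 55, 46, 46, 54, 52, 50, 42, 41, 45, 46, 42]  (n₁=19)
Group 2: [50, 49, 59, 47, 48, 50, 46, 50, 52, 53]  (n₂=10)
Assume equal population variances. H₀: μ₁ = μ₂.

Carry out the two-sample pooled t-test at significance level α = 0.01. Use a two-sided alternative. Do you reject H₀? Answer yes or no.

x̄₁=49.368, s₁=6.585, n₁=19
x̄₂=50.400, s₂=3.688, n₂=10
s_p² = [18·6.585² + 9·3.688²]/27 = 33.4378
SE = √(s_p²·(1/19+1/10)) = 2.2591
t = (49.368−50.400)/2.2591 = -0.4566
df = 27
p-value (two-sided) = 0.65159
At α=0.01: p ≥ α → fail to reject H₀

reject H₀: no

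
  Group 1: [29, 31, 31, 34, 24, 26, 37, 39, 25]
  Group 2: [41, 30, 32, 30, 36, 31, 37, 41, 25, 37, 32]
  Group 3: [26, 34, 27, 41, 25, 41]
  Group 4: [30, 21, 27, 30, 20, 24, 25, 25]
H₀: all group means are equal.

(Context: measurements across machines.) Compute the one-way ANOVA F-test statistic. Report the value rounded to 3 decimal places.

test statistic = 4.280

Group means [30.67, 33.82, 32.33, 25.25], grand mean 30.706
SSB = Σnᵢ(x̄ᵢ−x̄)² = 360.589; SSW = ΣΣ(x−x̄ᵢ)² = 842.470
MSB = 360.589/3 = 120.1964; MSW = 842.470/30 = 28.0823
F = MSB/MSW = 4.2801
df = (3, 30)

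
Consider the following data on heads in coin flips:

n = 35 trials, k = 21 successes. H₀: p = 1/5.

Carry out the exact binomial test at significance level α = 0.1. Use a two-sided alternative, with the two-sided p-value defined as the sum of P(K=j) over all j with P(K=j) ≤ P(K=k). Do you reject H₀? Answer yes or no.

reject H₀: yes

Exact binomial: n=35, k=21, p₀=1/5=0.2000
P(X=j) = C(n,j)·p₀^j·(1−p₀)^(n−j); p = Σ P(X=j) over j with P(X=j) ≤ P(X=21)
p-value (two-sided) = 0.00000
At α=0.1: p < α → reject H₀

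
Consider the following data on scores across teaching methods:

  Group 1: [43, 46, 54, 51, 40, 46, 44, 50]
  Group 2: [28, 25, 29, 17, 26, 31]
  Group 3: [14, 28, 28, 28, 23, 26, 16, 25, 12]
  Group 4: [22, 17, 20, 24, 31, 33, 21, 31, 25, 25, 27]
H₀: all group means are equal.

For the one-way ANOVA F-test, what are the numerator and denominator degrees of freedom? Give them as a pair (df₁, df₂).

degrees of freedom = [3, 30]

k = 4 groups, N = 34 total
df = (k−1, N−k) = (4−1, 34−4) = (3, 30)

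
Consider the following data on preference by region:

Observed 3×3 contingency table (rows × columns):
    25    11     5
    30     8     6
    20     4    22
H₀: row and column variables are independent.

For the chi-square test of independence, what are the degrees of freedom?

df = (r−1)(c−1) = (3−1)·(3−1) = 4

degrees of freedom = 4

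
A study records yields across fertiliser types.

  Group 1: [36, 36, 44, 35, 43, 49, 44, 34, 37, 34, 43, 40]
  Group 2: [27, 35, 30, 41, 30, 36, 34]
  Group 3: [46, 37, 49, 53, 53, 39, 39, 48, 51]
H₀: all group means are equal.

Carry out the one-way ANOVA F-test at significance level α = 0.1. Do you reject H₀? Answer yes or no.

reject H₀: yes

Group means [39.58, 33.29, 46.11], grand mean 40.107
SSB = Σnᵢ(x̄ᵢ−x̄)² = 653.444; SSW = ΣΣ(x−x̄ᵢ)² = 713.234
MSB = 653.444/2 = 326.7222; MSW = 713.234/25 = 28.5294
F = MSB/MSW = 11.4521
df = (2, 25)
p-value (upper-tail) = 0.00029
At α=0.1: p < α → reject H₀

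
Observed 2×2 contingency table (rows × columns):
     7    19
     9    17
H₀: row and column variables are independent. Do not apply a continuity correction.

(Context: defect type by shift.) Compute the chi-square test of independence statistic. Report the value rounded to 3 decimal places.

Row totals [26, 26], col totals [16, 36], n=52
χ² = (7−8.00)²/8.00 + (19−18.00)²/18.00 + (9−8.00)²/8.00 + (17−18.00)²/18.00 = 0.3611
df = 1

test statistic = 0.361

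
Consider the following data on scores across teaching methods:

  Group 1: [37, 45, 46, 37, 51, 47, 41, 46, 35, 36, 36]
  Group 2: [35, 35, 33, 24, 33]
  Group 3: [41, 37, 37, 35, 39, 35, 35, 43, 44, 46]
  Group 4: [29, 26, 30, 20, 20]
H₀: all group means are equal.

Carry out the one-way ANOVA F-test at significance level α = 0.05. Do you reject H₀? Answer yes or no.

reject H₀: yes

Group means [41.55, 32.00, 39.20, 25.00], grand mean 36.581
SSB = Σnᵢ(x̄ᵢ−x̄)² = 1115.221; SSW = ΣΣ(x−x̄ᵢ)² = 642.327
MSB = 1115.221/3 = 371.7404; MSW = 642.327/27 = 23.7899
F = MSB/MSW = 15.6260
df = (3, 27)
p-value (upper-tail) = 0.00000
At α=0.05: p < α → reject H₀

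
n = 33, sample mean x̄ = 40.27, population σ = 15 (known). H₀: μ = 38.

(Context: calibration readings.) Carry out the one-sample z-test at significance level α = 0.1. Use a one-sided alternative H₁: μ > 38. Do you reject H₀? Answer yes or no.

SE = σ/√n = 15/√33 = 2.6112
z = (x̄−μ₀)/SE = (40.27−38)/2.6112 = 0.8693
p-value (one-sided, H₁ greater) = 0.19233
At α=0.1: p ≥ α → fail to reject H₀

reject H₀: no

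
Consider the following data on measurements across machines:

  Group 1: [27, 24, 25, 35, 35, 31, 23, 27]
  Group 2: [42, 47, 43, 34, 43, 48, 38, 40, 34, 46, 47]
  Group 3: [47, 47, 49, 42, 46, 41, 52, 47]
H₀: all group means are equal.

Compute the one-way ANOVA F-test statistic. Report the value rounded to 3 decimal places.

Group means [28.38, 42.00, 46.38], grand mean 39.259
SSB = Σnᵢ(x̄ᵢ−x̄)² = 1435.435; SSW = ΣΣ(x−x̄ᵢ)² = 497.750
MSB = 1435.435/2 = 717.7176; MSW = 497.750/24 = 20.7396
F = MSB/MSW = 34.6062
df = (2, 24)

test statistic = 34.606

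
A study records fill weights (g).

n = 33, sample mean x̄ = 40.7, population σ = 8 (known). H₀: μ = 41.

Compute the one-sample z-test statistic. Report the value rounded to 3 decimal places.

test statistic = -0.215

SE = σ/√n = 8/√33 = 1.3926
z = (x̄−μ₀)/SE = (40.7−41)/1.3926 = -0.2154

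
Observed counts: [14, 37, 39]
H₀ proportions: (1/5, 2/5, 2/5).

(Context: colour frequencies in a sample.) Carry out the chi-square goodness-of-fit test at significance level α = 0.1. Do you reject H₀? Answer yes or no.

n = 90; E_i = n·p_i = [18.00, 36.00, 36.00]
χ² = (14−18.00)²/18.00 + (37−36.00)²/36.00 + (39−36.00)²/36.00 = 1.1667
df = 2
p-value (upper-tail) = 0.55804
At α=0.1: p ≥ α → fail to reject H₀

reject H₀: no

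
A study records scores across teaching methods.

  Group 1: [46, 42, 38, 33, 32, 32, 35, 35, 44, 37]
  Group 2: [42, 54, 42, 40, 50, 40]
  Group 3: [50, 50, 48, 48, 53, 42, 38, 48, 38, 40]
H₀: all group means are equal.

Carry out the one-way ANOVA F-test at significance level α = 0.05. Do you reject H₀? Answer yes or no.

Group means [37.40, 44.67, 45.50], grand mean 42.192
SSB = Σnᵢ(x̄ᵢ−x̄)² = 375.805; SSW = ΣΣ(x−x̄ᵢ)² = 672.233
MSB = 375.805/2 = 187.9026; MSW = 672.233/23 = 29.2275
F = MSB/MSW = 6.4290
df = (2, 23)
p-value (upper-tail) = 0.00606
At α=0.05: p < α → reject H₀

reject H₀: yes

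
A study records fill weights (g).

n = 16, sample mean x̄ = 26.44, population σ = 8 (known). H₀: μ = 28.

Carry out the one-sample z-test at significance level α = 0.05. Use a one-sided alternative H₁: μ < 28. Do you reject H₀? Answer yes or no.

SE = σ/√n = 8/√16 = 2.0000
z = (x̄−μ₀)/SE = (26.44−28)/2.0000 = -0.7800
p-value (one-sided, H₁ less) = 0.21770
At α=0.05: p ≥ α → fail to reject H₀

reject H₀: no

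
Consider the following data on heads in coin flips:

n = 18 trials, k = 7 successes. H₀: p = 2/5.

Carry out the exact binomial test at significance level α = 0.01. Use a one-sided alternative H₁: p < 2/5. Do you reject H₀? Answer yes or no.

reject H₀: no

Exact binomial: n=18, k=7, p₀=2/5=0.4000
P(X≤7) from Σ C(n,i)·p₀^i·(1−p₀)^(n−i)
p-value (one-sided, H₁ less) = 0.56344
At α=0.01: p ≥ α → fail to reject H₀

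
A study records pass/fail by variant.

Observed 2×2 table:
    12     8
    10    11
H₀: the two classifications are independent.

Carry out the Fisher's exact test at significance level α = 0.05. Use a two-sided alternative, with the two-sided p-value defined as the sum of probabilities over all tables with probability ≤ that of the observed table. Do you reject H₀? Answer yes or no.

reject H₀: no

Margins: r₁=20, r₂=21, c₁=22, c₂=19, n=41
p_obs = C(20,12)·C(21,10)/C(41,22); sum pmf over tables with pmf ≤ p_obs
p-value (two-sided) = 0.53590
At α=0.05: p ≥ α → fail to reject H₀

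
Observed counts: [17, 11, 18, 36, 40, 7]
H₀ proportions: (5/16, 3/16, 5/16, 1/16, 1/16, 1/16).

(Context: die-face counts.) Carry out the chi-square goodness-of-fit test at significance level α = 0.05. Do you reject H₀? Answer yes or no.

n = 129; E_i = n·p_i = [40.31, 24.19, 40.31, 8.06, 8.06, 8.06]
χ² = (17−40.31)²/40.31 + (11−24.19)²/24.19 + (18−40.31)²/40.31 + (36−8.06)²/8.06 + (40−8.06)²/8.06 + (7−8.06)²/8.06 = 256.4801
df = 5
p-value (upper-tail) = 0.00000
At α=0.05: p < α → reject H₀

reject H₀: yes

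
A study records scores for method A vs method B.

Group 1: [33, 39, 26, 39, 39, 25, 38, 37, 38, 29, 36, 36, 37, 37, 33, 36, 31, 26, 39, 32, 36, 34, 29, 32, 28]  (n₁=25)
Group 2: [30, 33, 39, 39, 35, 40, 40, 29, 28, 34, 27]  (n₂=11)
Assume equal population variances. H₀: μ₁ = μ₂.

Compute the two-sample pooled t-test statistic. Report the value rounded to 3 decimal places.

test statistic = -0.119

x̄₁=33.800, s₁=4.509, n₁=25
x̄₂=34.000, s₂=5.000, n₂=11
s_p² = [24·4.509² + 10·5.000²]/34 = 21.7059
SE = √(s_p²·(1/25+1/11)) = 1.6857
t = (33.800−34.000)/1.6857 = -0.1186
df = 34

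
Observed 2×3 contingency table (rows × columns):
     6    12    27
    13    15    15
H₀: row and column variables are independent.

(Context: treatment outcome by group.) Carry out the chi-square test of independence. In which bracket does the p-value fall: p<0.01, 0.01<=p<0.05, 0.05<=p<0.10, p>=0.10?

p-value bracket: 0.01<=p<0.05

Row totals [45, 43], col totals [19, 27, 42], n=88
χ² = (6−9.72)²/9.72 + (12−13.81)²/13.81 + (27−21.48)²/21.48 + (13−9.28)²/9.28 + (15−13.19)²/13.19 + (15−20.52)²/20.52 = 6.2987
df = 2
p-value (upper-tail) = 0.04288
→ bracket: 0.01<=p<0.05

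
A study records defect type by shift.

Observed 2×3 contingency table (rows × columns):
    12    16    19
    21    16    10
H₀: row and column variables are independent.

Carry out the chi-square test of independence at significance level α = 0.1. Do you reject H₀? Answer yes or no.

Row totals [47, 47], col totals [33, 32, 29], n=94
χ² = (12−16.50)²/16.50 + (16−16.00)²/16.00 + (19−14.50)²/14.50 + (21−16.50)²/16.50 + (16−16.00)²/16.00 + (10−14.50)²/14.50 = 5.2476
df = 2
p-value (upper-tail) = 0.07252
At α=0.1: p < α → reject H₀

reject H₀: yes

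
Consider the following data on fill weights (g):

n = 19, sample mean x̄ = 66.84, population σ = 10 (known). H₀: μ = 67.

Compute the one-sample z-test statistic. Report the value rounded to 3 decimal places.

SE = σ/√n = 10/√19 = 2.2942
z = (x̄−μ₀)/SE = (66.84−67)/2.2942 = -0.0697

test statistic = -0.070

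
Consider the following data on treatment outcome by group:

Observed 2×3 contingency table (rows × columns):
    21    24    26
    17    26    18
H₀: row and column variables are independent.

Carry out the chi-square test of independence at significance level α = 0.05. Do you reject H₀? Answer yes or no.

reject H₀: no

Row totals [71, 61], col totals [38, 50, 44], n=132
χ² = (21−20.44)²/20.44 + (24−26.89)²/26.89 + (26−23.67)²/23.67 + (17−17.56)²/17.56 + (26−23.11)²/23.11 + (18−20.33)²/20.33 = 1.2049
df = 2
p-value (upper-tail) = 0.54746
At α=0.05: p ≥ α → fail to reject H₀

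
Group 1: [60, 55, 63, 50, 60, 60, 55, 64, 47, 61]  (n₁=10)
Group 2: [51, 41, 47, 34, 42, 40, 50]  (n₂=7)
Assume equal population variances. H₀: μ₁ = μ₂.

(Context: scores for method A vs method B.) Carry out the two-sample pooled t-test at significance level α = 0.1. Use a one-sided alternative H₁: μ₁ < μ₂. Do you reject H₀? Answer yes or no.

x̄₁=57.500, s₁=5.603, n₁=10
x̄₂=43.571, s₂=6.079, n₂=7
s_p² = [9·5.603² + 6·6.079²]/15 = 33.6143
SE = √(s_p²·(1/10+1/7)) = 2.8572
t = (57.500−43.571)/2.8572 = 4.8749
df = 15
p-value (one-sided, H₁ less) = 0.99990
At α=0.1: p ≥ α → fail to reject H₀

reject H₀: no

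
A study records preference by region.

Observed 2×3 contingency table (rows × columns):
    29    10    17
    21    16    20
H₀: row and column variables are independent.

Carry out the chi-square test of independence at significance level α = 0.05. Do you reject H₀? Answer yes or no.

Row totals [56, 57], col totals [50, 26, 37], n=113
χ² = (29−24.78)²/24.78 + (10−12.88)²/12.88 + (17−18.34)²/18.34 + (21−25.22)²/25.22 + (16−13.12)²/13.12 + (20−18.66)²/18.66 = 2.8992
df = 2
p-value (upper-tail) = 0.23466
At α=0.05: p ≥ α → fail to reject H₀

reject H₀: no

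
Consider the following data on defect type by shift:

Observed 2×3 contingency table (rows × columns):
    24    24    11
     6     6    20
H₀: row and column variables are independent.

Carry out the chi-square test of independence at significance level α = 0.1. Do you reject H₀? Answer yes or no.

reject H₀: yes

Row totals [59, 32], col totals [30, 30, 31], n=91
χ² = (24−19.45)²/19.45 + (24−19.45)²/19.45 + (11−20.10)²/20.10 + (6−10.55)²/10.55 + (6−10.55)²/10.55 + (20−10.90)²/10.90 = 17.7659
df = 2
p-value (upper-tail) = 0.00014
At α=0.1: p < α → reject H₀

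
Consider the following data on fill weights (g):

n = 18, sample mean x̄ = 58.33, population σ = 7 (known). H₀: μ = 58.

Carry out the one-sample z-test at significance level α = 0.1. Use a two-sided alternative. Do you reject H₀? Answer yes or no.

SE = σ/√n = 7/√18 = 1.6499
z = (x̄−μ₀)/SE = (58.33−58)/1.6499 = 0.2000
p-value (two-sided) = 0.84147
At α=0.1: p ≥ α → fail to reject H₀

reject H₀: no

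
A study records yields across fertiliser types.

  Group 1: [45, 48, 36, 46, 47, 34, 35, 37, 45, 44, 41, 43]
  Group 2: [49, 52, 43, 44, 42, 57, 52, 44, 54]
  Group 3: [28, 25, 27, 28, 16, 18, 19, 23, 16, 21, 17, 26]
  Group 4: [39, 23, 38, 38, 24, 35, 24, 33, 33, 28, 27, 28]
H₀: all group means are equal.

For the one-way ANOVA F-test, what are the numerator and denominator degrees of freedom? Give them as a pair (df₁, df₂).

degrees of freedom = [3, 41]

k = 4 groups, N = 45 total
df = (k−1, N−k) = (4−1, 45−4) = (3, 41)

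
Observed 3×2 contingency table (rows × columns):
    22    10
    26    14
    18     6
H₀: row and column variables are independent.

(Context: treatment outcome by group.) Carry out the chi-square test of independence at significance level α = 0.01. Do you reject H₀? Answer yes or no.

reject H₀: no

Row totals [32, 40, 24], col totals [66, 30], n=96
χ² = (22−22.00)²/22.00 + (10−10.00)²/10.00 + (26−27.50)²/27.50 + (14−12.50)²/12.50 + (18−16.50)²/16.50 + (6−7.50)²/7.50 = 0.6982
df = 2
p-value (upper-tail) = 0.70533
At α=0.01: p ≥ α → fail to reject H₀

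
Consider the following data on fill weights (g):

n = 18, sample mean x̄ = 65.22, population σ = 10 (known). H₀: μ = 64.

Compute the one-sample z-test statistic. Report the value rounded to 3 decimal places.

test statistic = 0.518

SE = σ/√n = 10/√18 = 2.3570
z = (x̄−μ₀)/SE = (65.22−64)/2.3570 = 0.5176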